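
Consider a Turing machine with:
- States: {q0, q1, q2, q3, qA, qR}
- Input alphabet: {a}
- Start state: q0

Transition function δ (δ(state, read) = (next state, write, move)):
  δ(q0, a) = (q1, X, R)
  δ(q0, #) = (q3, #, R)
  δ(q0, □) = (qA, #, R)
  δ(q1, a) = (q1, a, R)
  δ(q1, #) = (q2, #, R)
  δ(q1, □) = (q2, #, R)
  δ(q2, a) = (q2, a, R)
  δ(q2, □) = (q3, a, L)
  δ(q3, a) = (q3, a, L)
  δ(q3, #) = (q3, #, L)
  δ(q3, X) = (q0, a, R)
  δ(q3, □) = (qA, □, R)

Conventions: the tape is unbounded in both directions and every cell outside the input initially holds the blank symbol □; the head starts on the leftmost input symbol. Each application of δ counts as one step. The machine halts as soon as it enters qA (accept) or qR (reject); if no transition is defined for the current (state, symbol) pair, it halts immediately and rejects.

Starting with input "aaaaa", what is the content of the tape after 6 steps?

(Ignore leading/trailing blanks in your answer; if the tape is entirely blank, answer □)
Step 0: [q0]aaaaa (head at position 0)
Step 1: δ(q0, a) = (q1, X, R)  ⊢  X[q1]aaaa (head at position 1)
Step 2: δ(q1, a) = (q1, a, R)  ⊢  Xa[q1]aaa (head at position 2)
Step 3: δ(q1, a) = (q1, a, R)  ⊢  Xaa[q1]aa (head at position 3)
Step 4: δ(q1, a) = (q1, a, R)  ⊢  Xaaa[q1]a (head at position 4)
Step 5: δ(q1, a) = (q1, a, R)  ⊢  Xaaaa[q1]□ (head at position 5)
Step 6: δ(q1, □) = (q2, #, R)  ⊢  Xaaaa#[q2]□ (head at position 6)
Tape after 6 steps (ignoring surrounding blanks): Xaaaa#

Final answer: Tape: Xaaaa#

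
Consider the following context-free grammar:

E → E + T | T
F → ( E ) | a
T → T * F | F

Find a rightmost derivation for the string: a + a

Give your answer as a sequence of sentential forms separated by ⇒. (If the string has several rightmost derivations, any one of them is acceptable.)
Start with E.
Step 1: the rightmost non-terminal is E; apply E → E + T:  E + T
Step 2: the rightmost non-terminal is T; apply T → F:  E + F
Step 3: the rightmost non-terminal is F; apply F → a:  E + a
Step 4: the rightmost non-terminal is E; apply E → T:  T + a
Step 5: the rightmost non-terminal is T; apply T → F:  F + a
Step 6: the rightmost non-terminal is F; apply F → a:  a + a

Final answer: E ⇒ E + T ⇒ E + F ⇒ E + a ⇒ T + a ⇒ F + a ⇒ a + a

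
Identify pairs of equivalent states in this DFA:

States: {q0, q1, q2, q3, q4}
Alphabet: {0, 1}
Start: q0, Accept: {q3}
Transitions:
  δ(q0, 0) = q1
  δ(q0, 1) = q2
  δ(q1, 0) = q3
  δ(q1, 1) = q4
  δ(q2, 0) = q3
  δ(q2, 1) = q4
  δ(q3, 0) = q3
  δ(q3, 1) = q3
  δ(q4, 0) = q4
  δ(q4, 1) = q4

Using the table-filling algorithm:
Round 0 – mark pairs where exactly one state is accepting: (q0,q3), (q1,q3), (q2,q3), (q3,q4)
Round 1 – newly marked: (q0,q1) [on 0: q1 vs q3, already marked]; (q0,q2) [on 0: q1 vs q3, already marked]; (q1,q4) [on 0: q3 vs q4, already marked]; (q2,q4) [on 0: q3 vs q4, already marked]
Round 2 – newly marked: (q0,q4) [on 0: q1 vs q4, already marked]
No further pairs can be marked.
(q1, q2) unmarked: δ(q1,0)=q3, δ(q2,0)=q3; δ(q1,1)=q4, δ(q2,1)=q4 → equivalent
Equivalent pairs: (q1, q2)

Final answer: Equivalent pairs: (q1, q2)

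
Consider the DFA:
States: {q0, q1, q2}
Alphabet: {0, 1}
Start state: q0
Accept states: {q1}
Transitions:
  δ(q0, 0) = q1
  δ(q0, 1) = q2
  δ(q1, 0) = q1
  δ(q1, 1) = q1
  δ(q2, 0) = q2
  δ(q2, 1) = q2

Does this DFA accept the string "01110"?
Processing string "01110":
  q0 --0--> q1
  q1 --1--> q1
  q1 --1--> q1
  q1 --1--> q1
  q1 --0--> q1
Final state: q1
Accept states: {q1}
q1 is an accept state, so the string is accepted.

Final answer: Yes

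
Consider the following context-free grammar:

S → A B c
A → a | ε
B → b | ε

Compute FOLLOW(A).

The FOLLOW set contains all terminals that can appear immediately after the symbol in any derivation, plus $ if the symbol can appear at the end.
A occurs in S → A B c followed by B c. Add FIRST(B) minus ε = {b}; B is nullable (B → ε), so what follows B can also follow A: the terminal c. FOLLOW(A) = {b, c}.

Final answer: {b, c}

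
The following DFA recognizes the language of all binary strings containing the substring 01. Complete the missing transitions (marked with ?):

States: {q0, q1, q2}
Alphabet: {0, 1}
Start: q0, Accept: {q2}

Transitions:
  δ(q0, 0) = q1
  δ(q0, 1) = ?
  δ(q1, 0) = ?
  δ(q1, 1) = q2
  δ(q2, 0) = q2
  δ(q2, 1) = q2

What each state remembers (consistent with the given transitions and accept states):
  q0: 01 not seen yet and the last symbol was not 0
  q1: 01 not seen yet and the last symbol was 0
  q2: the substring 01 has already been seen
Filling in the missing entries:
  δ(q0, 1): in q0 (01 not seen yet and the last symbol was not 0), after reading 1 we have: 01 not seen yet and the last symbol was not 0 → q0
  δ(q1, 0): in q1 (01 not seen yet and the last symbol was 0), after reading 0 we have: 01 not seen yet and the last symbol was 0 → q1

Final answer: δ(q0, 1) = q0; δ(q1, 0) = q1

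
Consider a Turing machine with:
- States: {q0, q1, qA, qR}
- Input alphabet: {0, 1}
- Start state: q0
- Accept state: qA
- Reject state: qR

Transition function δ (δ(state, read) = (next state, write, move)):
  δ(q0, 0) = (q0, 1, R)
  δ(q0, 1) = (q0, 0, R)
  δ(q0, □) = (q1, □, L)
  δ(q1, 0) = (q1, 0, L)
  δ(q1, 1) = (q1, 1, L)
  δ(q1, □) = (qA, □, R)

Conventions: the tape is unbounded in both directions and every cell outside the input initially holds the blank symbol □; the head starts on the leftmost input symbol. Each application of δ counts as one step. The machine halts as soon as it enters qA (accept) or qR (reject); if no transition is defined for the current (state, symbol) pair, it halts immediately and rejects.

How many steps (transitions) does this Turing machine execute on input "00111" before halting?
Step 0: [q0]00111 (head at position 0)
Step 1: δ(q0, 0) = (q0, 1, R)  ⊢  1[q0]0111 (head at position 1)
Step 2: δ(q0, 0) = (q0, 1, R)  ⊢  11[q0]111 (head at position 2)
Step 3: δ(q0, 1) = (q0, 0, R)  ⊢  110[q0]11 (head at position 3)
Step 4: δ(q0, 1) = (q0, 0, R)  ⊢  1100[q0]1 (head at position 4)
Step 5: δ(q0, 1) = (q0, 0, R)  ⊢  11000[q0]□ (head at position 5)
Step 6: δ(q0, □) = (q1, □, L)  ⊢  1100[q1]0□ (head at position 4)
Step 7: δ(q1, 0) = (q1, 0, L)  ⊢  110[q1]00□ (head at position 3)
Step 8: δ(q1, 0) = (q1, 0, L)  ⊢  11[q1]000□ (head at position 2)
Step 9: δ(q1, 0) = (q1, 0, L)  ⊢  1[q1]1000□ (head at position 1)
Step 10: δ(q1, 1) = (q1, 1, L)  ⊢  [q1]11000□ (head at position 0)
Step 11: δ(q1, 1) = (q1, 1, L)  ⊢  [q1]□11000□ (head at position -1)
Step 12: δ(q1, □) = (qA, □, R)  ⊢  □[qA]11000□ (head at position 0)
The machine is in qA, so it halts and accepts.
Number of transitions executed: 12.

Final answer: 12 steps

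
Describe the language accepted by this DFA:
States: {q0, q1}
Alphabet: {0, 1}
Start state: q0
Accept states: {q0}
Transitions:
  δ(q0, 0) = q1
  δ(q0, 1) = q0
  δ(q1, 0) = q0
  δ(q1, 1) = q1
Analyzing the DFA structure:
Start state: q0
Accept states: {q0}
Interpreting what each state remembers (checking against the transitions):
  q0: an even number of 0s has been read so far
  q1: an odd number of 0s has been read so far
  δ(q0, 0): in q0 (an even number of 0s has been read so far), after reading 0 we have: an odd number of 0s has been read so far → q1
  δ(q0, 1): in q0 (an even number of 0s has been read so far), after reading 1 we have: an even number of 0s has been read so far → q0
  δ(q1, 0): in q1 (an odd number of 0s has been read so far), after reading 0 we have: an even number of 0s has been read so far → q0
  δ(q1, 1): in q1 (an odd number of 0s has been read so far), after reading 1 we have: an odd number of 0s has been read so far → q1
A string is accepted iff it ends in {q0}, i.e. an even number of 0s has been read so far.
Language: All binary strings with an even number of 0s

Final answer: All binary strings with an even number of 0s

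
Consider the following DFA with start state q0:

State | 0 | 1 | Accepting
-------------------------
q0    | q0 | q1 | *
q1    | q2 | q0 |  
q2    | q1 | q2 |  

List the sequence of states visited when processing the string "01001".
q0 → q0 → q1 → q2 → q1 → q0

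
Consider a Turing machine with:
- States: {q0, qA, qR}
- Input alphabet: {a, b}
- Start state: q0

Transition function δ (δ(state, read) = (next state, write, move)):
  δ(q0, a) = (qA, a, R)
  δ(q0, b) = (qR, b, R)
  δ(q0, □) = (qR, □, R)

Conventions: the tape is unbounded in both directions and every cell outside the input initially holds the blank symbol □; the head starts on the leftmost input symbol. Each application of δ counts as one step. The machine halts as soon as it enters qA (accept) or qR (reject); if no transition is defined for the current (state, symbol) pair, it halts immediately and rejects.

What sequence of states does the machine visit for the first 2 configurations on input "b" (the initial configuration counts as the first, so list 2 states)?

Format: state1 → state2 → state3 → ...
Step 0: [q0]b (head at position 0)
Step 1: δ(q0, b) = (qR, b, R)  ⊢  b[qR]□ (head at position 1)
Reading off the states of these 2 configurations: q0 → qR

Final answer: q0 → qR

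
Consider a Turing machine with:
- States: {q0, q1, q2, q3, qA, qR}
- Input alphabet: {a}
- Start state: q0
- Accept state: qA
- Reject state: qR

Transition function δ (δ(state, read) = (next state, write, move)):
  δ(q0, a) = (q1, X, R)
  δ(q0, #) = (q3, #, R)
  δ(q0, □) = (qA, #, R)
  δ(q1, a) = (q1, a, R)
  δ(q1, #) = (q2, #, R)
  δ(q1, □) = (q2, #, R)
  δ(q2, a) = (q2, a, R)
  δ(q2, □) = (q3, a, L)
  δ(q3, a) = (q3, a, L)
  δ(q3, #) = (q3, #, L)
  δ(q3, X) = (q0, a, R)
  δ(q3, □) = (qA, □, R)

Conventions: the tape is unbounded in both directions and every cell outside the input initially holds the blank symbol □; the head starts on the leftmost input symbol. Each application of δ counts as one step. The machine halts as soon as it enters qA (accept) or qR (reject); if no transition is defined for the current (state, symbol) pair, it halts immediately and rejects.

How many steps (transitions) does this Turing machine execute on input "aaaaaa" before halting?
Trace (configuration after each step, as tape_left[state]tape_right with head position):
Step 0: [q0]aaaaaa (head at position 0)
Step 1: X[q1]aaaaa (head 1)
Step 2: Xa[q1]aaaa (head 2)
Step 3: Xaa[q1]aaa (head 3)
Step 4: Xaaa[q1]aa (head 4)
Step 5: Xaaaa[q1]a (head 5)
Step 6: Xaaaaa[q1]□ (head 6)
Step 7: Xaaaaa#[q2]□ (head 7)
Step 8: Xaaaaa[q3]#a (head 6)
Step 9: Xaaaa[q3]a#a (head 5)
Step 10: Xaaa[q3]aa#a (head 4)
Step 11: Xaa[q3]aaa#a (head 3)
Step 12: Xa[q3]aaaa#a (head 2)
Step 13: X[q3]aaaaa#a (head 1)
Step 14: [q3]Xaaaaa#a (head 0)
Step 15: a[q0]aaaaa#a (head 1)
Step 16: aX[q1]aaaa#a (head 2)
Step 17: aXa[q1]aaa#a (head 3)
Step 18: aXaa[q1]aa#a (head 4)
Step 19: aXaaa[q1]a#a (head 5)
Step 20: aXaaaa[q1]#a (head 6)
Step 21: aXaaaa#[q2]a (head 7)
Step 22: aXaaaa#a[q2]□ (head 8)
Step 23: aXaaaa#[q3]aa (head 7)
Step 24: aXaaaa[q3]#aa (head 6)
Step 25: aXaaa[q3]a#aa (head 5)
Step 26: aXaa[q3]aa#aa (head 4)
Step 27: aXa[q3]aaa#aa (head 3)
Step 28: aX[q3]aaaa#aa (head 2)
Step 29: a[q3]Xaaaa#aa (head 1)
Step 30: aa[q0]aaaa#aa (head 2)
Step 31: aaX[q1]aaa#aa (head 3)
Step 32: aaXa[q1]aa#aa (head 4)
Step 33: aaXaa[q1]a#aa (head 5)
Step 34: aaXaaa[q1]#aa (head 6)
Step 35: aaXaaa#[q2]aa (head 7)
Step 36: aaXaaa#a[q2]a (head 8)
Step 37: aaXaaa#aa[q2]□ (head 9)
Step 38: aaXaaa#a[q3]aa (head 8)
Step 39: aaXaaa#[q3]aaa (head 7)
Step 40: aaXaaa[q3]#aaa (head 6)
Step 41: aaXaa[q3]a#aaa (head 5)
Step 42: aaXa[q3]aa#aaa (head 4)
Step 43: aaX[q3]aaa#aaa (head 3)
Step 44: aa[q3]Xaaa#aaa (head 2)
Step 45: aaa[q0]aaa#aaa (head 3)
Step 46: aaaX[q1]aa#aaa (head 4)
Step 47: aaaXa[q1]a#aaa (head 5)
Step 48: aaaXaa[q1]#aaa (head 6)
Step 49: aaaXaa#[q2]aaa (head 7)
Step 50: aaaXaa#a[q2]aa (head 8)
Step 51: aaaXaa#aa[q2]a (head 9)
Step 52: aaaXaa#aaa[q2]□ (head 10)
Step 53: aaaXaa#aa[q3]aa (head 9)
Step 54: aaaXaa#a[q3]aaa (head 8)
Step 55: aaaXaa#[q3]aaaa (head 7)
Step 56: aaaXaa[q3]#aaaa (head 6)
Step 57: aaaXa[q3]a#aaaa (head 5)
Step 58: aaaX[q3]aa#aaaa (head 4)
Step 59: aaa[q3]Xaa#aaaa (head 3)
Step 60: aaaa[q0]aa#aaaa (head 4)
Step 61: aaaaX[q1]a#aaaa (head 5)
Step 62: aaaaXa[q1]#aaaa (head 6)
Step 63: aaaaXa#[q2]aaaa (head 7)
Step 64: aaaaXa#a[q2]aaa (head 8)
Step 65: aaaaXa#aa[q2]aa (head 9)
Step 66: aaaaXa#aaa[q2]a (head 10)
Step 67: aaaaXa#aaaa[q2]□ (head 11)
Step 68: aaaaXa#aaa[q3]aa (head 10)
Step 69: aaaaXa#aa[q3]aaa (head 9)
Step 70: aaaaXa#a[q3]aaaa (head 8)
Step 71: aaaaXa#[q3]aaaaa (head 7)
Step 72: aaaaXa[q3]#aaaaa (head 6)
Step 73: aaaaX[q3]a#aaaaa (head 5)
Step 74: aaaa[q3]Xa#aaaaa (head 4)
Step 75: aaaaa[q0]a#aaaaa (head 5)
Step 76: aaaaaX[q1]#aaaaa (head 6)
Step 77: aaaaaX#[q2]aaaaa (head 7)
Step 78: aaaaaX#a[q2]aaaa (head 8)
Step 79: aaaaaX#aa[q2]aaa (head 9)
Step 80: aaaaaX#aaa[q2]aa (head 10)
Step 81: aaaaaX#aaaa[q2]a (head 11)
Step 82: aaaaaX#aaaaa[q2]□ (head 12)
Step 83: aaaaaX#aaaa[q3]aa (head 11)
Step 84: aaaaaX#aaa[q3]aaa (head 10)
Step 85: aaaaaX#aa[q3]aaaa (head 9)
Step 86: aaaaaX#a[q3]aaaaa (head 8)
Step 87: aaaaaX#[q3]aaaaaa (head 7)
Step 88: aaaaaX[q3]#aaaaaa (head 6)
Step 89: aaaaa[q3]X#aaaaaa (head 5)
Step 90: aaaaaa[q0]#aaaaaa (head 6)
Step 91: aaaaaa#[q3]aaaaaa (head 7)
Step 92: aaaaaa[q3]#aaaaaa (head 6)
Step 93: aaaaa[q3]a#aaaaaa (head 5)
Step 94: aaaa[q3]aa#aaaaaa (head 4)
Step 95: aaa[q3]aaa#aaaaaa (head 3)
Step 96: aa[q3]aaaa#aaaaaa (head 2)
Step 97: a[q3]aaaaa#aaaaaa (head 1)
Step 98: [q3]aaaaaa#aaaaaa (head 0)
Step 99: [q3]□aaaaaa#aaaaaa (head -1)
Step 100: □[qA]aaaaaa#aaaaaa (head 0)
The machine is in qA, so it halts and accepts.
Number of transitions executed: 100.

Final answer: 100 steps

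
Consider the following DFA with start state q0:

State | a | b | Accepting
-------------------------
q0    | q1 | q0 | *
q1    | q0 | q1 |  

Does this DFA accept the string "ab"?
Start in q0.
Read 'a': q0 → q1
Read 'b': q1 → q1
Final state q1 is not accepting, so the string is rejected.

Final answer: No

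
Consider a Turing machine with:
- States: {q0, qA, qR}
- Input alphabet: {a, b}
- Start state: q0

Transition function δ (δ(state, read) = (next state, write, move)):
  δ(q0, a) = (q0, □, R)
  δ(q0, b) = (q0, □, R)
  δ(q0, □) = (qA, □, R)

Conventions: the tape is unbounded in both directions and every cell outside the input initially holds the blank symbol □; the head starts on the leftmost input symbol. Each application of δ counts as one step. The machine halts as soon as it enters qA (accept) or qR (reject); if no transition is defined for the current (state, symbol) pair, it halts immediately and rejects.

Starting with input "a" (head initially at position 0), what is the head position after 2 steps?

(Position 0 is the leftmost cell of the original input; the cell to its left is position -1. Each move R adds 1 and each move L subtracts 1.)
Step 0: [q0]a (head at position 0)
Step 1: δ(q0, a) = (q0, □, R)  ⊢  □[q0]□ (head at position 1)
Step 2: δ(q0, □) = (qA, □, R)  ⊢  □□[qA]□ (head at position 2)
Head position after 2 steps: 2

Final answer: Position 2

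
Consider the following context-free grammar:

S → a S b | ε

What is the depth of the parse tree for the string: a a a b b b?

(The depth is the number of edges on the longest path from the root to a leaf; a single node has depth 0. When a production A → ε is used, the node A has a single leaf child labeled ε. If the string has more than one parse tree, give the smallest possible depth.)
The only parse tree applies S → a S b 3 times (once per matching a…b pair) and then S → ε.
The S nodes sit at depths 0, 1, …, 3; the innermost S (depth 3) has the single child ε at depth 4.
The terminal leaves a, b are at depths 1..3, so the longest root-to-leaf path is S → S → … → S → ε with 4 edges.
Depth = 4.

Final answer: 4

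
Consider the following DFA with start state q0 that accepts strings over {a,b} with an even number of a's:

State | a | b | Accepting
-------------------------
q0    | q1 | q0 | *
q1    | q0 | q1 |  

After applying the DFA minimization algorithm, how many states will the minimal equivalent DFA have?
All 2 states are reachable from q0, so none can be removed as unreachable.
Table-filling: first mark every (accepting, non-accepting) pair as distinguishable (accepting: {q0}; non-accepting: {q1}).
Every pair of states is distinguishable, so the DFA is already minimal.
Equivalence classes: {q0}, {q1} → 2 states.

Final answer: 2 states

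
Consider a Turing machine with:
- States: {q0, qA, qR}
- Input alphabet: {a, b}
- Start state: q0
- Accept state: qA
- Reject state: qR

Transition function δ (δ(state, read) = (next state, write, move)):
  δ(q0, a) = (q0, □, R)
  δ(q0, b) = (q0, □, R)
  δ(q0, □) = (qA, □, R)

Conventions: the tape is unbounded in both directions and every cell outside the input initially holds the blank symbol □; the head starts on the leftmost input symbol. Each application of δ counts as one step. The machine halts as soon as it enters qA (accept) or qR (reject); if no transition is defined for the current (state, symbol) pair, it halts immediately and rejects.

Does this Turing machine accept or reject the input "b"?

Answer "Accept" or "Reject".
Step 0: [q0]b (head at position 0)
Step 1: δ(q0, b) = (q0, □, R)  ⊢  □[q0]□ (head at position 1)
Step 2: δ(q0, □) = (qA, □, R)  ⊢  □□[qA]□ (head at position 2)
The machine is in qA, so it halts and accepts.

Final answer: Accept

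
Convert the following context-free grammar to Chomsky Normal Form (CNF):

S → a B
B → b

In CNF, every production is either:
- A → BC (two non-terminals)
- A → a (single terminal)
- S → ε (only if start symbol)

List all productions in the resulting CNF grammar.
The grammar has no ε-productions or unit productions to eliminate.
S → a B has terminal a in a right-hand side of length ≥ 2: introduce T_a → a and use T_a in place of a.
B → b is already in CNF (single terminal) – keep it.
S → a B becomes S → T_a B.
Resulting CNF grammar (3 productions): T_a → a; B → b; S → T_a B

Final answer: T_a → a; B → b; S → T_a B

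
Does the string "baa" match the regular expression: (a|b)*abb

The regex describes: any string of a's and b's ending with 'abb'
No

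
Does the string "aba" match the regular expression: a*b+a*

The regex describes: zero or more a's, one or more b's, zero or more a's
Yes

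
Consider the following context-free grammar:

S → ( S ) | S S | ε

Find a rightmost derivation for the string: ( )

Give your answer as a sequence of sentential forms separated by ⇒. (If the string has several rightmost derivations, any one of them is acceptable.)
Start with S.
Step 1: the rightmost non-terminal is S; apply S → ( S ):  ( S )
Step 2: the rightmost non-terminal is S; apply S → ε:  ( )

Final answer: S ⇒ ( S ) ⇒ ( )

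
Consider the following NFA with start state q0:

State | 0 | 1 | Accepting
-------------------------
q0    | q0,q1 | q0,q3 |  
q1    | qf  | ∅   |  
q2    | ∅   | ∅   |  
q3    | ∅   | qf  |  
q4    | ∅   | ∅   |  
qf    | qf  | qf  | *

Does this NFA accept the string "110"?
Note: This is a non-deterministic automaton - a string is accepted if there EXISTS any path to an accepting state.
Track the set of states the NFA could be in: start {q0}
Read '1': {q0} → {q0, q3}
Read '1': {q0, q3} → {q0, q3, qf}
Read '0': {q0, q3, qf} → {q0, q1, qf}
Final set {q0, q1, qf} contains accepting state(s) {qf} → accepted.

Final answer: Yes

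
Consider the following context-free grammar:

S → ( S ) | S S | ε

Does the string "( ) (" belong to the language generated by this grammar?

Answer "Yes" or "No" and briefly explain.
Each production adds parentheses only in matched pairs (S → ( S )) or none at all, so every derived string has equally many '(' and ')'. The string ( ) ( has two '(' and one ')', so it cannot be derived.

Final answer: No - no valid derivation exists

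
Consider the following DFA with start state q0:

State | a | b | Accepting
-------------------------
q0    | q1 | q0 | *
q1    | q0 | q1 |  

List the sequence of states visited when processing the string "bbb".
q0 → q0 → q0 → q0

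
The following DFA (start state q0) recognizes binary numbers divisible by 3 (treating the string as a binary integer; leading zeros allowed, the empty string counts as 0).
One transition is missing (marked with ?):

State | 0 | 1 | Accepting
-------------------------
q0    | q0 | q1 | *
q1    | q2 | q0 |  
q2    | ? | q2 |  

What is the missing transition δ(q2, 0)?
q1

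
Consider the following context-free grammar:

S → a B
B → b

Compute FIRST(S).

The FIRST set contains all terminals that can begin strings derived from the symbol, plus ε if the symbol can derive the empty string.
S has the single production S → a B, whose right-hand side begins with the terminal a. So FIRST(S) = {a}.

Final answer: {a}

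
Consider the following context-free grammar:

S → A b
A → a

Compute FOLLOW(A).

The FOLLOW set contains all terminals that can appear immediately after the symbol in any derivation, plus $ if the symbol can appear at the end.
A occurs only in S → A b, where it is immediately followed by the terminal b. So FOLLOW(A) = {b}.

Final answer: {b}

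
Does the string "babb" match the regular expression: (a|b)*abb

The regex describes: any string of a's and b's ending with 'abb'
Yes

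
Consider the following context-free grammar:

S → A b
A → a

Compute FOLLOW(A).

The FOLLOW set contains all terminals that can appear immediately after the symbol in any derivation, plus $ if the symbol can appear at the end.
A occurs only in S → A b, where it is immediately followed by the terminal b. So FOLLOW(A) = {b}.

Final answer: {b}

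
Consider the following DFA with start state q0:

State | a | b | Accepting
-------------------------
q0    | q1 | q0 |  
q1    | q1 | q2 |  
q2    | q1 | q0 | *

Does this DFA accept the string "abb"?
Start in q0.
Read 'a': q0 → q1
Read 'b': q1 → q2
Read 'b': q2 → q0
Final state q0 is not accepting, so the string is rejected.

Final answer: No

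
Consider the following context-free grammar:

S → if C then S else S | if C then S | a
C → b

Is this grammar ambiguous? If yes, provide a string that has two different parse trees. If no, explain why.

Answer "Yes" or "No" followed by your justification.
The 'dangling else' can attach to either if. Two leftmost derivations of  if b then if b then a else a:
  (1) S ⇒ if C then S else S ⇒ if b then S else S ⇒ if b then if C then S else S ⇒ if b then if b then S else S ⇒ if b then if b then a else S ⇒ if b then if b then a else a   (else belongs to the outer if)
  (2) S ⇒ if C then S ⇒ if b then S ⇒ if b then if C then S else S ⇒ if b then if b then S else S ⇒ if b then if b then a else S ⇒ if b then if b then a else a   (else belongs to the inner if)
Two distinct parse trees for the same string, so the grammar is ambiguous.

Final answer: Yes - the string 'if b then if b then a else a' has two distinct leftmost derivations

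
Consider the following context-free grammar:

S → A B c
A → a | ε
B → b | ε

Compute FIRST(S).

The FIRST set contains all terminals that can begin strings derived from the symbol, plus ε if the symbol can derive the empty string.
FIRST(A) = {a, ε} (A → a | ε) and FIRST(B) = {b, ε} (B → b | ε).
For S → A B c: add FIRST(A) minus ε = {a}; A is nullable, so also add FIRST(B) minus ε = {b}; B is nullable too, so also add FIRST(c) = {c}. The terminal c is never erased, so S is not nullable and ε is not included.
FIRST(S) = {a, b, c}.

Final answer: {a, b, c}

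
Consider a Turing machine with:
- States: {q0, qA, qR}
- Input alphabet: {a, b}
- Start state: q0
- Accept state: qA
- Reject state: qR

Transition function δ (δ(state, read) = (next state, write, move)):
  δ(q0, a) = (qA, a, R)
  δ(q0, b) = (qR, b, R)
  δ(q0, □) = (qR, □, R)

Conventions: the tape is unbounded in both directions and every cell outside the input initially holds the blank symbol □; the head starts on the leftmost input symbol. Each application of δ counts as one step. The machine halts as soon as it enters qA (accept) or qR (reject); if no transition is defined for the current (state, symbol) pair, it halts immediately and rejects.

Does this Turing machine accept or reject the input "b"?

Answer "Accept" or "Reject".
Step 0: [q0]b (head at position 0)
Step 1: δ(q0, b) = (qR, b, R)  ⊢  b[qR]□ (head at position 1)
The machine is in qR, so it halts and rejects.

Final answer: Reject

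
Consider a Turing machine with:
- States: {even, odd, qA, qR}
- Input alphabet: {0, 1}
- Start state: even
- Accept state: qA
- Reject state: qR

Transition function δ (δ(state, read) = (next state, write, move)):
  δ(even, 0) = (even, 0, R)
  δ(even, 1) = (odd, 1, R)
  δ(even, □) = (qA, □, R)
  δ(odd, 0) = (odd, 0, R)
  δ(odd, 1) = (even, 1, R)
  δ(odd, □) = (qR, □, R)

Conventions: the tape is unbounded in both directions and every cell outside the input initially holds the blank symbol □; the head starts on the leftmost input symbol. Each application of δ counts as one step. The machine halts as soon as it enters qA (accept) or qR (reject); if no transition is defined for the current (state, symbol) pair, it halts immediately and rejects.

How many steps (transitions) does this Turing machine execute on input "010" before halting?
Step 0: [even]010 (head at position 0)
Step 1: δ(even, 0) = (even, 0, R)  ⊢  0[even]10 (head at position 1)
Step 2: δ(even, 1) = (odd, 1, R)  ⊢  01[odd]0 (head at position 2)
Step 3: δ(odd, 0) = (odd, 0, R)  ⊢  010[odd]□ (head at position 3)
Step 4: δ(odd, □) = (qR, □, R)  ⊢  010□[qR]□ (head at position 4)
The machine is in qR, so it halts and rejects.
Number of transitions executed: 4.

Final answer: 4 steps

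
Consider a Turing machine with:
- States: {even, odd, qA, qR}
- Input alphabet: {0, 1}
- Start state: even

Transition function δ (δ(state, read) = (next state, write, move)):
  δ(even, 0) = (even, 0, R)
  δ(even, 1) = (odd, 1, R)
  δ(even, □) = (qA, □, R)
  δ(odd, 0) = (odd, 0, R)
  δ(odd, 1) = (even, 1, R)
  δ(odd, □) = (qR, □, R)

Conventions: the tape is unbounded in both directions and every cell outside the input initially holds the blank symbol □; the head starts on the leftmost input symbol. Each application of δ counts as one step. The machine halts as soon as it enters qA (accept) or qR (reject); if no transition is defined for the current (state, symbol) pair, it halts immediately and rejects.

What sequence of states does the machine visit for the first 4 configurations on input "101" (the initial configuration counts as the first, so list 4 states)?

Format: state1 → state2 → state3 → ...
Step 0: [even]101 (head at position 0)
Step 1: δ(even, 1) = (odd, 1, R)  ⊢  1[odd]01 (head at position 1)
Step 2: δ(odd, 0) = (odd, 0, R)  ⊢  10[odd]1 (head at position 2)
Step 3: δ(odd, 1) = (even, 1, R)  ⊢  101[even]□ (head at position 3)
Reading off the states of these 4 configurations: even → odd → odd → even

Final answer: even → odd → odd → even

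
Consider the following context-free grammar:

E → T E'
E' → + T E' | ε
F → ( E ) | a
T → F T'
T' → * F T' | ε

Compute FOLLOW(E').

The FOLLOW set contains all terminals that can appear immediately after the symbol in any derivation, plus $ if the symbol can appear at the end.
Useful FIRST sets: FIRST(E') = {+, ε}, FIRST(T') = {*, ε} (both E' and T' are nullable).
FOLLOW(E): E is the start symbol → $; E appears in F → ( E ) followed by ')' → FOLLOW(E) = {), $}.
FOLLOW(E'): E' appears at the right end of E → T E' and of E' → + T E', so FOLLOW(E') ⊇ FOLLOW(E) (the second occurrence adds nothing new). FOLLOW(E') = {), $}.

Final answer: {$, )}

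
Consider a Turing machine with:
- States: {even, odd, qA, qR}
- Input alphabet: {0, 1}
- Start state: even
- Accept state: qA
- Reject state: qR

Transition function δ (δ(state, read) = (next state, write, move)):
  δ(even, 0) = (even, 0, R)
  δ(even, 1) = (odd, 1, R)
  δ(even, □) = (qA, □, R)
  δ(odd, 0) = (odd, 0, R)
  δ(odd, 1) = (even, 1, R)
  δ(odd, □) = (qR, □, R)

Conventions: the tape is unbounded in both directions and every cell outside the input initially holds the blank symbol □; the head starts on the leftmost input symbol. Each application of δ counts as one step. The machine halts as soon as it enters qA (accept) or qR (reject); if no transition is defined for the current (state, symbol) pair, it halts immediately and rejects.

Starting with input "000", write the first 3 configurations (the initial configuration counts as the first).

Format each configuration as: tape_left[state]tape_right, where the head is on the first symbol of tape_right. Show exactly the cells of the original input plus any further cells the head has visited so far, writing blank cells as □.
Step 0: [even]000 (head at position 0)
Step 1: δ(even, 0) = (even, 0, R)  ⊢  0[even]00 (head at position 1)
Step 2: δ(even, 0) = (even, 0, R)  ⊢  00[even]0 (head at position 2)

Final answer: [even]000 ⊢ 0[even]00 ⊢ 00[even]0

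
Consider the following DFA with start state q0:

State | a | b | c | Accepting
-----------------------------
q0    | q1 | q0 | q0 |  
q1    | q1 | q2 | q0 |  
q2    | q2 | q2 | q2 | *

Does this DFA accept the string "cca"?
Start in q0.
Read 'c': q0 → q0
Read 'c': q0 → q0
Read 'a': q0 → q1
Final state q1 is not accepting, so the string is rejected.

Final answer: No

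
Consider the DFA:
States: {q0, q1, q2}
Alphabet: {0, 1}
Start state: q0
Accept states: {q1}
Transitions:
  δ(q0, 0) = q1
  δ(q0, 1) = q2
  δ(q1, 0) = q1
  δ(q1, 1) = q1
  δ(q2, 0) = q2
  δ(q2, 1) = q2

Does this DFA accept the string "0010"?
Processing string "0010":
  q0 --0--> q1
  q1 --0--> q1
  q1 --1--> q1
  q1 --0--> q1
Final state: q1
Accept states: {q1}
q1 is an accept state, so the string is accepted.

Final answer: Yes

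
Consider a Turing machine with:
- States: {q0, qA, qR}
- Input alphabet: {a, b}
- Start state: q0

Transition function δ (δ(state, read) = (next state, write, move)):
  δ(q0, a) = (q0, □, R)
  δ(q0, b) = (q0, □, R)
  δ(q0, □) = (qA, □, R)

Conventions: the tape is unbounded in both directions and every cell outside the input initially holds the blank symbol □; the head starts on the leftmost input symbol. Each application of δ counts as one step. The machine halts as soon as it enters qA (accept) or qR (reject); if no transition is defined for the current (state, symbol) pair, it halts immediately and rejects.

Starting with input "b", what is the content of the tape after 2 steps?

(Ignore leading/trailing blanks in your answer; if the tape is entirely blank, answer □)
Step 0: [q0]b (head at position 0)
Step 1: δ(q0, b) = (q0, □, R)  ⊢  □[q0]□ (head at position 1)
Step 2: δ(q0, □) = (qA, □, R)  ⊢  □□[qA]□ (head at position 2)
Tape after 2 steps (ignoring surrounding blanks): □

Final answer: Tape: □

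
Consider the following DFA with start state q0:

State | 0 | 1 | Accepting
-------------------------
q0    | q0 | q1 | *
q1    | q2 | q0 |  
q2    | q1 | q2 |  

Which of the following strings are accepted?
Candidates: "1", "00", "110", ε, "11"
"1": q0 → q1; q1 is not accepting → rejected
"00": q0 → q0 → q0; q0 is accepting → accepted
"110": q0 → q1 → q0 → q0; q0 is accepting → accepted
ε: q0; q0 is accepting → accepted
"11": q0 → q1 → q0; q0 is accepting → accepted

Final answer: "00", "110", ε, "11"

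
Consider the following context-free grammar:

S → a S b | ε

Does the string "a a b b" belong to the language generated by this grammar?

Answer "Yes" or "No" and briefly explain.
A derivation exists: S ⇒ a S b ⇒ a a S b b ⇒ a a b b (using S → a S b twice, then S → ε).

Final answer: Yes - a valid derivation exists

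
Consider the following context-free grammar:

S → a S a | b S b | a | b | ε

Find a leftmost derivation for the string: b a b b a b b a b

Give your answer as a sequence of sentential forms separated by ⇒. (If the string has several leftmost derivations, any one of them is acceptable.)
Start with S.
Step 1: the leftmost non-terminal is S; apply S → b S b:  b S b
Step 2: the leftmost non-terminal is S; apply S → a S a:  b a S a b
Step 3: the leftmost non-terminal is S; apply S → b S b:  b a b S b a b
Step 4: the leftmost non-terminal is S; apply S → b S b:  b a b b S b b a b
Step 5: the leftmost non-terminal is S; apply S → a:  b a b b a b b a b

Final answer: S ⇒ b S b ⇒ b a S a b ⇒ b a b S b a b ⇒ b a b b S b b a b ⇒ b a b b a b b a b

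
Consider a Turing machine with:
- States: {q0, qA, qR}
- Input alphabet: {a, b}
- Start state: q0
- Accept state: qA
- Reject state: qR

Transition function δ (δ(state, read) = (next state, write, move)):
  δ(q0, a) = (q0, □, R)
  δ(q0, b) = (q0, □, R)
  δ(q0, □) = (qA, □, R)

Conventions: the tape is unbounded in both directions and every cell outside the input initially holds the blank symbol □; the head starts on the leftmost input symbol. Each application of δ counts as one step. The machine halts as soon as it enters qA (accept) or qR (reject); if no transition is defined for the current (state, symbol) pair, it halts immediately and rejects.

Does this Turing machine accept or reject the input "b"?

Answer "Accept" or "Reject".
Step 0: [q0]b (head at position 0)
Step 1: δ(q0, b) = (q0, □, R)  ⊢  □[q0]□ (head at position 1)
Step 2: δ(q0, □) = (qA, □, R)  ⊢  □□[qA]□ (head at position 2)
The machine is in qA, so it halts and accepts.

Final answer: Accept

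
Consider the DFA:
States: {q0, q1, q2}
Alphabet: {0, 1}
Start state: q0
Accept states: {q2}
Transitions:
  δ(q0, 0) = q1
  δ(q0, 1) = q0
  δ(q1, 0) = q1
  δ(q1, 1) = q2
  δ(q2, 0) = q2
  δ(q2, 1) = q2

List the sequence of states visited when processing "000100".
Starting at q0
Read '0': q0 -> q1
Read '0': q1 -> q1
Read '0': q1 -> q1
Read '1': q1 -> q2
Read '0': q2 -> q2
Read '0': q2 -> q2

Final answer: q0 -> q1 -> q1 -> q1 -> q2 -> q2 -> q2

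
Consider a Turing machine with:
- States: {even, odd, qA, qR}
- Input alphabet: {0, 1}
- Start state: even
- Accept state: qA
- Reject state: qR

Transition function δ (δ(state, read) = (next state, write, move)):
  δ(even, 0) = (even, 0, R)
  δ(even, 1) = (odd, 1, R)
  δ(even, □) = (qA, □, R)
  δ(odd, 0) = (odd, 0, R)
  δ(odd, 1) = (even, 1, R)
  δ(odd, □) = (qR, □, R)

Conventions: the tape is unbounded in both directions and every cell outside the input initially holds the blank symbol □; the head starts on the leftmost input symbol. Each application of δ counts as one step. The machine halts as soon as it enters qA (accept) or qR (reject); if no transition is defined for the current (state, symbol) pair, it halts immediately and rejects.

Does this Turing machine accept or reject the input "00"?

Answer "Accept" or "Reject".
Step 0: [even]00 (head at position 0)
Step 1: δ(even, 0) = (even, 0, R)  ⊢  0[even]0 (head at position 1)
Step 2: δ(even, 0) = (even, 0, R)  ⊢  00[even]□ (head at position 2)
Step 3: δ(even, □) = (qA, □, R)  ⊢  00□[qA]□ (head at position 3)
The machine is in qA, so it halts and accepts.

Final answer: Accept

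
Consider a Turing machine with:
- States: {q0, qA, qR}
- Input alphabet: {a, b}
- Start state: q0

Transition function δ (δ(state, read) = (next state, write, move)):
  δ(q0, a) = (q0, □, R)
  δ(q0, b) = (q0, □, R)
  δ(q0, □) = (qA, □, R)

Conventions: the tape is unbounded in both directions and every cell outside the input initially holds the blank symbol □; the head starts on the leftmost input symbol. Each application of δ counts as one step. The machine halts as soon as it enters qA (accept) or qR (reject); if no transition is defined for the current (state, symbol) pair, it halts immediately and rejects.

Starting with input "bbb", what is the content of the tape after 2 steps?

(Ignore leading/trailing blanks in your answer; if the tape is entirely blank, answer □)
Step 0: [q0]bbb (head at position 0)
Step 1: δ(q0, b) = (q0, □, R)  ⊢  □[q0]bb (head at position 1)
Step 2: δ(q0, b) = (q0, □, R)  ⊢  □□[q0]b (head at position 2)
Tape after 2 steps (ignoring surrounding blanks): b

Final answer: Tape: b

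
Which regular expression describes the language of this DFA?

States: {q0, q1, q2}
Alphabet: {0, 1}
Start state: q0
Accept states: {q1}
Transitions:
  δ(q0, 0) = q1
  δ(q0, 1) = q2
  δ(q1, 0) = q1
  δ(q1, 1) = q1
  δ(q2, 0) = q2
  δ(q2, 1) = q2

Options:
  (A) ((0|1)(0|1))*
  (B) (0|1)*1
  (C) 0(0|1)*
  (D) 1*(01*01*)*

Testing sample strings against the DFA:
  '01100' -> accepted
  '010' -> accepted
  '10010' -> rejected
  '0111' -> accepted
Checking each option for a counterexample:
  (A) ((0|1)(0|1))*: ε is rejected by the DFA but matches the regex → eliminated
  (B) (0|1)*1: '0' is accepted by the DFA but does not match the regex → eliminated
  (C) 0(0|1)*: agrees with the DFA on all strings of length ≤ 4
  (D) 1*(01*01*)*: ε is rejected by the DFA but matches the regex → eliminated
Only (C) 0(0|1)* is consistent with the DFA.

Final answer: (C) 0(0|1)*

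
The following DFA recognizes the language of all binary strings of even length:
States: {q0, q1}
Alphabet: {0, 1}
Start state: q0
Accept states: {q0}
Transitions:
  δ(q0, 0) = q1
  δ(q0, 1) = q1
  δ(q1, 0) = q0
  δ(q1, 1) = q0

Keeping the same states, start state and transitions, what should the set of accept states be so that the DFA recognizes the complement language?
The DFA is complete (every state has a transition on every symbol), so the complement
is recognized by the same DFA with accepting and non-accepting states swapped.
Original accept states: {q0}
Complement accept states = All states - Original accept states
= {q0, q1} - {q0}
= {q1}
Complement language: strings of ODD length

Final answer: {q1}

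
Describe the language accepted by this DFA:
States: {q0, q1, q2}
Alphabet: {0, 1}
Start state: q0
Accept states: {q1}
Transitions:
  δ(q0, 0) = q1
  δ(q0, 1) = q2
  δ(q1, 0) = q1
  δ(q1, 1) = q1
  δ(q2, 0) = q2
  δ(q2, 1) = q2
Analyzing the DFA structure:
Start state: q0
Accept states: {q1}
Interpreting what each state remembers (checking against the transitions):
  q0: nothing has been read yet
  q1: the first symbol was 0
  q2: the first symbol was 1 (trap state)
  δ(q0, 0): in q0 (nothing has been read yet), after reading 0 we have: the first symbol was 0 → q1
  δ(q0, 1): in q0 (nothing has been read yet), after reading 1 we have: the first symbol was 1 (trap state) → q2
  δ(q1, 0): in q1 (the first symbol was 0), after reading 0 we have: the first symbol was 0 → q1
  δ(q1, 1): in q1 (the first symbol was 0), after reading 1 we have: the first symbol was 0 → q1
  δ(q2, 0): in q2 (the first symbol was 1 (trap state)), after reading 0 we have: the first symbol was 1 (trap state) → q2
  δ(q2, 1): in q2 (the first symbol was 1 (trap state)), after reading 1 we have: the first symbol was 1 (trap state) → q2
A string is accepted iff it ends in {q1}, i.e. the first symbol was 0.
Language: All binary strings starting with 0

Final answer: All binary strings starting with 0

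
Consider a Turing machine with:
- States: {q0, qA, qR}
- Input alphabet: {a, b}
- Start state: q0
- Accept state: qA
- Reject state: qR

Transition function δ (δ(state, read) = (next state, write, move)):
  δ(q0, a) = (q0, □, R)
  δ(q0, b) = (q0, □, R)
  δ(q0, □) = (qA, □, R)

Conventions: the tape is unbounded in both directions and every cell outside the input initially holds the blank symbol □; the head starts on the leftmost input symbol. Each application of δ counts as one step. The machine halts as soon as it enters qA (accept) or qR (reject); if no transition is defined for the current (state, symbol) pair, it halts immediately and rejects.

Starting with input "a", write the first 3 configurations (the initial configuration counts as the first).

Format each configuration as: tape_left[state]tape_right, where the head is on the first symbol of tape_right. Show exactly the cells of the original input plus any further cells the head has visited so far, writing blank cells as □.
Step 0: [q0]a (head at position 0)
Step 1: δ(q0, a) = (q0, □, R)  ⊢  □[q0]□ (head at position 1)
Step 2: δ(q0, □) = (qA, □, R)  ⊢  □□[qA]□ (head at position 2)

Final answer: [q0]a ⊢ □[q0]□ ⊢ □□[qA]□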